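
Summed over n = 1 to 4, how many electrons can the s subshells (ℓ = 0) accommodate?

An s subshell (ℓ = 0) exists for every n ≥ 1, so shells n = 1, 2, 3, 4 each contribute one — 4 subshells.
Since each s subshell holds 2(2·0+1) = 2 electrons, the total is 4 × 2 = 8.

8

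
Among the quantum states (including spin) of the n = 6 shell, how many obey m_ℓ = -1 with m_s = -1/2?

5

Orbitals with m_ℓ = -1, by ℓ: ℓ=1 → 1; ℓ=2 → 1; ℓ=3 → 1; ℓ=4 → 1; ℓ=5 → 1.
Orbitals: 1 + 1 + 1 + 1 + 1 = 5. With m_s fixed to a single value there is one state per orbital, giving 5 states.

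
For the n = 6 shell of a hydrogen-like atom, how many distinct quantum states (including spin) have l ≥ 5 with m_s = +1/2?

11

Go through l = 0, …, 5 (the values permitted for n = 6).
Per l-value: l=5 → 11.
Orbitals: 11. With m_s fixed to a single value there is one state per orbital, giving 11 states.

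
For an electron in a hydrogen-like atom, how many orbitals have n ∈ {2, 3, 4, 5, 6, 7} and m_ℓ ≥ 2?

Per-shell orbital counts meeting the constraint:
n=3 → 1; n=4 → 3; n=5 → 6; n=6 → 10; n=7 → 15.
Total orbitals: 1 + 3 + 6 + 10 + 15 = 35.

35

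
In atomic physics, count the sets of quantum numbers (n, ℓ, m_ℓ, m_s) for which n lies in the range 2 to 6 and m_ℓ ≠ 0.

For each n in the range, tally the orbitals obeying m_ℓ ≠ 0:
n=2 → 2; n=3 → 6; n=4 → 12; n=5 → 20; n=6 → 30.
Orbitals: 2 + 6 + 12 + 20 + 30 = 70. Including both spin states (m_s = ±1/2) gives 2 × 70 = 140 states.

140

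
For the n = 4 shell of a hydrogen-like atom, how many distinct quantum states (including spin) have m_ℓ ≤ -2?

The (ℓ, m_ℓ) pairs meeting m_ℓ ≤ -2 give: ℓ=2 → 1; ℓ=3 → 2.
Orbitals: 1 + 2 = 3. Each orbital carries two spin states, so 3 × 2 = 6 states.

6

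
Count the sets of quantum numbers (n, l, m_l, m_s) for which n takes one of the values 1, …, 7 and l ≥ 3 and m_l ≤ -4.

Count contributing orbitals for each principal shell:
n=5 → 1; n=6 → 3; n=7 → 6.
Orbitals: 1 + 3 + 6 = 10. Including both spin states (m_s = ±1/2) gives 2 × 10 = 20 states.

20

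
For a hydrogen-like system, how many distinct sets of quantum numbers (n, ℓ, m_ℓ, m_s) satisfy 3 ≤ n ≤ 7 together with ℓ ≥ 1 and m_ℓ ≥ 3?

40

Count contributing orbitals for each principal shell:
n=4 → 1; n=5 → 3; n=6 → 6; n=7 → 10.
Orbitals: 1 + 3 + 6 + 10 = 20. Including both spin states (m_s = ±1/2) gives 2 × 20 = 40 states.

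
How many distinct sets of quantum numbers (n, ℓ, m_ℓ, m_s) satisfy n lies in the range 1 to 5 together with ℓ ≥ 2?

Treat each shell separately and count matching orbitals:
n=3 → 5; n=4 → 12; n=5 → 21.
Orbitals: 5 + 12 + 21 = 38. Including both spin states (m_s = ±1/2) gives 2 × 38 = 76 states.

76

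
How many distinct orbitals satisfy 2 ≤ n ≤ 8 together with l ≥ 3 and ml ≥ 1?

65

Go shell by shell, enumerating (l, ml) with l ≥ 3 and ml ≥ 1:
n=4 → 3; n=5 → 7; n=6 → 12; n=7 → 18; n=8 → 25.
Total orbitals: 3 + 7 + 12 + 18 + 25 = 65.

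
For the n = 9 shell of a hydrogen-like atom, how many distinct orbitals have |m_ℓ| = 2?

14

Go through ℓ = 0, …, 8 (the values permitted for n = 9).
Orbitals with |m_ℓ| = 2, by ℓ: ℓ=2 → 2; ℓ=3 → 2; ℓ=4 → 2; ℓ=5 → 2; ℓ=6 → 2; ℓ=7 → 2; ℓ=8 → 2.
Total orbitals: 2 + 2 + 2 + 2 + 2 + 2 + 2 = 14.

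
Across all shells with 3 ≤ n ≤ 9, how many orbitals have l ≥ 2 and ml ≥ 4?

Treat each shell separately and count matching orbitals:
n=5 → 1; n=6 → 3; n=7 → 6; n=8 → 10; n=9 → 15.
Total orbitals: 1 + 3 + 6 + 10 + 15 = 35.

35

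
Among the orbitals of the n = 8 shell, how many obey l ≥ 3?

55

Go through l = 0, …, 7 (the values permitted for n = 8).
The (l, m_l) pairs meeting l ≥ 3 give: l=3 → 7; l=4 → 9; l=5 → 11; l=6 → 13; l=7 → 15.
Total orbitals: 7 + 9 + 11 + 13 + 15 = 55.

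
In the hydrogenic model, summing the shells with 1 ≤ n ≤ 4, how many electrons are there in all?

Shell n has n² orbitals: 1²=1 + 2²=4 + 3²=9 + 4²=16 = 30 orbitals.
Two spin states per orbital: 2 × 30 = 60 electrons.

60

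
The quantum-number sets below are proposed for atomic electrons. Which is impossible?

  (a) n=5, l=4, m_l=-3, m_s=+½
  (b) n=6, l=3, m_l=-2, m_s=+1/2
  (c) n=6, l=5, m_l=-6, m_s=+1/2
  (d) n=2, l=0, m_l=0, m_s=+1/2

(c)

(c) has |m_l| = 6 > l = 5, violating −l ≤ m_l ≤ l.
The remaining sets (a), (b), (d) satisfy all four rules.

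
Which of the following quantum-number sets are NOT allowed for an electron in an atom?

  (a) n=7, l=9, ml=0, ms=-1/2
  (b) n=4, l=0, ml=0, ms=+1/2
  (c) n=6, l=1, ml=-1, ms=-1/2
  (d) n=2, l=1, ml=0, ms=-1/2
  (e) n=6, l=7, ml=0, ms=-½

(a) has l = 9 ≥ n = 7, violating 0 ≤ l ≤ n−1.
(e) has l = 7 ≥ n = 6, violating 0 ≤ l ≤ n−1.
The remaining sets (b), (c), (d) satisfy all four rules.

(a) and (e)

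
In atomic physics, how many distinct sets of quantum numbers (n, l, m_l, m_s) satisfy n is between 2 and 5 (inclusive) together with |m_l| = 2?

24

Work shell by shell — for each n, count the (l, m_l) pairs that satisfy |m_l| = 2:
n=3 → 2; n=4 → 4; n=5 → 6.
Orbitals: 2 + 4 + 6 = 12. Including both spin states (m_s = ±1/2) gives 2 × 12 = 24 states.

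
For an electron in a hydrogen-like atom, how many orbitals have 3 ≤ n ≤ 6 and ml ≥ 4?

4

Work shell by shell — for each n, count the (l, ml) pairs that satisfy ml ≥ 4:
n=5 → 1; n=6 → 3.
Total orbitals: 1 + 3 = 4.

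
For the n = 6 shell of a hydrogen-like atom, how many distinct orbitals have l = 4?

Go through l = 0, …, 5 (the values permitted for n = 6).
Per l-value: l=4 → 9.
Total orbitals: 9.

9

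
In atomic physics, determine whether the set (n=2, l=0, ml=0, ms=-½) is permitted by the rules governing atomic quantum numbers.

n = 2 is a positive integer. l = 0 satisfies 0 ≤ l ≤ n−1 = 1. ml = 0 lies in the range −l … +l (here 0). ms = -1/2 is one of ±1/2.
All four constraints are satisfied.

Allowed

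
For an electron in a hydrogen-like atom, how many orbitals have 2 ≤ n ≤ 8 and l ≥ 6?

41

Go shell by shell, enumerating (l, m_l) with l ≥ 6:
n=7 → 13; n=8 → 28.
Total orbitals: 13 + 28 = 41.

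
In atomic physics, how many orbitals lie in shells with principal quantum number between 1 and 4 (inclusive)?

Shell n has n² orbitals: 1²=1 + 2²=4 + 3²=9 + 4²=16 = 30 orbitals.

30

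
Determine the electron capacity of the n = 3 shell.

18

A shell holds 2n² electrons: 2 × 3² = 2 × 9 = 18.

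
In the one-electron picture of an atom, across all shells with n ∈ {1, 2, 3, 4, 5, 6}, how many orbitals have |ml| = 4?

6

Count contributing orbitals for each principal shell:
n=5 → 2; n=6 → 4.
Total orbitals: 2 + 4 = 6.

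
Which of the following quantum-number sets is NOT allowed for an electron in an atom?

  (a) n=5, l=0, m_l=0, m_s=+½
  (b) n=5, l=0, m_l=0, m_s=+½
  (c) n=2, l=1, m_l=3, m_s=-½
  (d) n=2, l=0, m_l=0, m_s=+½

(c) has |m_l| = 3 > l = 1, violating −l ≤ m_l ≤ l.
The remaining sets (a), (b), (d) satisfy all four rules.

(c)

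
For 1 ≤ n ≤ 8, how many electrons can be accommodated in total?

Total orbitals = 1² + 2² + 3² + 4² + 5² + 6² + 7² + 8² = 204. Doubling for spin gives 408 electrons.

408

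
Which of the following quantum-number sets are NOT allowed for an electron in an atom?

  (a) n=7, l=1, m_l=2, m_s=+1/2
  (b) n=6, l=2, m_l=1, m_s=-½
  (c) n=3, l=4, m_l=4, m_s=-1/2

(a) and (c)

(a) has |m_l| = 2 > l = 1, violating −l ≤ m_l ≤ l.
(c) has l = 4 ≥ n = 3, violating 0 ≤ l ≤ n−1.
The remaining set (b) satisfies all four rules.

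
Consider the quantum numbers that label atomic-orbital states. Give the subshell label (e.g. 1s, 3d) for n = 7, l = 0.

l = 0 corresponds to the letter 's', so the subshell is 7s.

7s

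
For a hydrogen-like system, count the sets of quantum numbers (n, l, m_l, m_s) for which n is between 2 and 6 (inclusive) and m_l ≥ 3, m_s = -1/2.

10

Treat each shell separately and count matching orbitals:
n=4 → 1; n=5 → 3; n=6 → 6.
Orbitals: 1 + 3 + 6 = 10. With m_s fixed to -1/2 there is one state per orbital, so 10 states.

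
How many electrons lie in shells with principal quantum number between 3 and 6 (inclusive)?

Shell n has n² orbitals: 3²=9 + 4²=16 + 5²=25 + 6²=36 = 86 orbitals.
Two spin states per orbital: 2 × 86 = 172 electrons.

172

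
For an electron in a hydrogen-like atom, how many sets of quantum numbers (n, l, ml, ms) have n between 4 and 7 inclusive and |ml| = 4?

24

For each n in the range, tally the orbitals obeying |ml| = 4:
n=5 → 2; n=6 → 4; n=7 → 6.
Orbitals: 2 + 4 + 6 = 12. Including both spin states (ms = ±1/2) gives 2 × 12 = 24 states.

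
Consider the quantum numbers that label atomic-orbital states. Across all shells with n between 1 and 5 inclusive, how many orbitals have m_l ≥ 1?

20

Work shell by shell — for each n, count the (l, m_l) pairs that satisfy m_l ≥ 1:
n=2 → 1; n=3 → 3; n=4 → 6; n=5 → 10.
Total orbitals: 1 + 3 + 6 + 10 = 20.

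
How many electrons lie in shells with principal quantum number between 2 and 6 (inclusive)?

Shell n has n² orbitals: 2²=4 + 3²=9 + 4²=16 + 5²=25 + 6²=36 = 90 orbitals.
Two spin states per orbital: 2 × 90 = 180 electrons.

180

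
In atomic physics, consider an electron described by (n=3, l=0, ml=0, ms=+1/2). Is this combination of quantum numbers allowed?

n = 3 is a positive integer. l = 0 satisfies 0 ≤ l ≤ n−1 = 2. ml = 0 lies in the range −l … +l (here 0). ms = +1/2 is one of ±1/2.
All four constraints are satisfied.

Allowed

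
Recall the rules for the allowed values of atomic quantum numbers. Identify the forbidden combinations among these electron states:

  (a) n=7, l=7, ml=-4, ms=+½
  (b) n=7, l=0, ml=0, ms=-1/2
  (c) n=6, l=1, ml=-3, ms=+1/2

(a) and (c)

(a) has l = 7 ≥ n = 7, violating 0 ≤ l ≤ n−1.
(c) has |ml| = 3 > l = 1, violating −l ≤ ml ≤ l.
The remaining set (b) satisfies all four rules.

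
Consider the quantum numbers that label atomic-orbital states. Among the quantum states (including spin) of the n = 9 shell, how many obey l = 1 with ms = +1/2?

3

Go through l = 0, …, 8 (the values permitted for n = 9).
The (l, ml) pairs meeting l = 1 give: l=1 → 3.
Orbitals: 3. With ms fixed to a single value there is one state per orbital, giving 3 states.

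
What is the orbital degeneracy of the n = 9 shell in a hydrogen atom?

The n = 9 shell contains n² = 9² = 81 orbitals.

81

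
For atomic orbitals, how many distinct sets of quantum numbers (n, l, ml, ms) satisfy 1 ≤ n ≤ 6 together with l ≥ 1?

170

Count contributing orbitals for each principal shell:
n=2 → 3; n=3 → 8; n=4 → 15; n=5 → 24; n=6 → 35.
Orbitals: 3 + 8 + 15 + 24 + 35 = 85. Including both spin states (ms = ±1/2) gives 2 × 85 = 170 states.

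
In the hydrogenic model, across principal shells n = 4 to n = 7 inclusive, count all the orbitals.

Shell n has n² orbitals: 4²=16 + 5²=25 + 6²=36 + 7²=49 = 126 orbitals.

126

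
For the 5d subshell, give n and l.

The leading integer gives n = 5; the letter 'd' means l = 2.

n = 5, l = 2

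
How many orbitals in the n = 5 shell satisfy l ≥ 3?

With n = 5 the allowed l are 0, 1, …, 4.
Contributions: l=3 → 7; l=4 → 9.
Total orbitals: 7 + 9 = 16.

16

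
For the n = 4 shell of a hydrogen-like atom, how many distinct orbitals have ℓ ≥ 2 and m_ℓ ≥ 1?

Orbitals with ℓ ≥ 2 and m_ℓ ≥ 1, by ℓ: ℓ=2 → 2; ℓ=3 → 3.
Total orbitals: 2 + 3 = 5.

5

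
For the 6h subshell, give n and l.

The leading integer gives n = 6; the letter 'h' means l = 5.

n = 6, l = 5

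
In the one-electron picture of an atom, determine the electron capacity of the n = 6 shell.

A shell holds 2n² electrons: 2 × 6² = 2 × 36 = 72.

72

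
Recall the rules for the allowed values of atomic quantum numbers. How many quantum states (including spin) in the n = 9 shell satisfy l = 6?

The (l, m_l) pairs meeting l = 6 give: l=6 → 13.
Orbitals: 13. Each orbital carries two spin states, so 13 × 2 = 26 states.

26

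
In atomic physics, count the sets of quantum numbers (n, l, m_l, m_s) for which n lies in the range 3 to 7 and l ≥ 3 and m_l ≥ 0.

100

Work shell by shell — for each n, count the (l, m_l) pairs that satisfy l ≥ 3 and m_l ≥ 0:
n=4 → 4; n=5 → 9; n=6 → 15; n=7 → 22.
Orbitals: 4 + 9 + 15 + 22 = 50. Including both spin states (m_s = ±1/2) gives 2 × 50 = 100 states.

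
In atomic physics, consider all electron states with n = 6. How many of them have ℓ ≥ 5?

22

Go through ℓ = 0, …, 5 (the values permitted for n = 6).
Contributions: ℓ=5 → 11.
Orbitals: 11. Each orbital carries two spin states, so 11 × 2 = 22 states.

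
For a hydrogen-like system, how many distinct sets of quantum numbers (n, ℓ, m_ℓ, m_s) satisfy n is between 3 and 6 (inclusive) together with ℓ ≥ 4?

58

For each n in the range, tally the orbitals obeying ℓ ≥ 4:
n=5 → 9; n=6 → 20.
Orbitals: 9 + 20 = 29. Including both spin states (m_s = ±1/2) gives 2 × 29 = 58 states.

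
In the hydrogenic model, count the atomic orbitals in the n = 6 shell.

36

The n = 6 shell contains n² = 6² = 36 orbitals.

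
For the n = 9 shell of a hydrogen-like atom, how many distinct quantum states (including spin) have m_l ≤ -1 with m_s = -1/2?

36

The n = 9 shell has l = 0 through 8; check each.
Per l-value: l=1 → 1; l=2 → 2; l=3 → 3; l=4 → 4; l=5 → 5; l=6 → 6; l=7 → 7; l=8 → 8.
Orbitals: 1 + 2 + 3 + 4 + 5 + 6 + 7 + 8 = 36. With m_s fixed to a single value there is one state per orbital, giving 36 states.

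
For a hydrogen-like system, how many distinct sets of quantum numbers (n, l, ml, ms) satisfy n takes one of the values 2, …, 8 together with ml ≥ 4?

40

Count contributing orbitals for each principal shell:
n=5 → 1; n=6 → 3; n=7 → 6; n=8 → 10.
Orbitals: 1 + 3 + 6 + 10 = 20. Including both spin states (ms = ±1/2) gives 2 × 20 = 40 states.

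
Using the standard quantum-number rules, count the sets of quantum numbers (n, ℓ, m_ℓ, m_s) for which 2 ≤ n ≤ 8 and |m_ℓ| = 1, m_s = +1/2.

56

Count contributing orbitals for each principal shell:
n=2 → 2; n=3 → 4; n=4 → 6; n=5 → 8; n=6 → 10; n=7 → 12; n=8 → 14.
Orbitals: 2 + 4 + 6 + 8 + 10 + 12 + 14 = 56. With m_s fixed to +1/2 there is one state per orbital, so 56 states.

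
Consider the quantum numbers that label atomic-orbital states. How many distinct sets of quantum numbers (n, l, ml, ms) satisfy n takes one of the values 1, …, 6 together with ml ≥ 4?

Treat each shell separately and count matching orbitals:
n=5 → 1; n=6 → 3.
Orbitals: 1 + 3 = 4. Including both spin states (ms = ±1/2) gives 2 × 4 = 8 states.

8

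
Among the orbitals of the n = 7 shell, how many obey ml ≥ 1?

21

The n = 7 shell has l = 0 through 6; check each.
Per l-value: l=1 → 1; l=2 → 2; l=3 → 3; l=4 → 4; l=5 → 5; l=6 → 6.
Total orbitals: 1 + 2 + 3 + 4 + 5 + 6 = 21.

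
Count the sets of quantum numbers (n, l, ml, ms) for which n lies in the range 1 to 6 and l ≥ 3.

100

For each n in the range, tally the orbitals obeying l ≥ 3:
n=4 → 7; n=5 → 16; n=6 → 27.
Orbitals: 7 + 16 + 27 = 50. Including both spin states (ms = ±1/2) gives 2 × 50 = 100 states.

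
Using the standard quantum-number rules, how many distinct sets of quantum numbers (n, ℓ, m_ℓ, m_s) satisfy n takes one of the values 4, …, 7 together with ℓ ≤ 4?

182

For each n in the range, tally the orbitals obeying ℓ ≤ 4:
n=4 → 16; n=5 → 25; n=6 → 25; n=7 → 25.
Orbitals: 16 + 25 + 25 + 25 = 91. Including both spin states (m_s = ±1/2) gives 2 × 91 = 182 states.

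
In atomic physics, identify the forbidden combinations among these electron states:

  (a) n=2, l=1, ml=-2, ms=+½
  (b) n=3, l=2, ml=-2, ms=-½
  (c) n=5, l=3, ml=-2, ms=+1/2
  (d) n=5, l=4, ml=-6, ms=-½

(a) has |ml| = 2 > l = 1, violating −l ≤ ml ≤ l.
(d) has |ml| = 6 > l = 4, violating −l ≤ ml ≤ l.
The remaining sets (b), (c) satisfy all four rules.

(a) and (d)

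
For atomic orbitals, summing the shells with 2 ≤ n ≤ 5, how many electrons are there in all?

108

Shell n has n² orbitals: 2²=4 + 3²=9 + 4²=16 + 5²=25 = 54 orbitals.
Two spin states per orbital: 2 × 54 = 108 electrons.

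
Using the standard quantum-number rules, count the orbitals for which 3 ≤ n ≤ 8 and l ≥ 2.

Work shell by shell — for each n, count the (l, m_l) pairs that satisfy l ≥ 2:
n=3 → 5; n=4 → 12; n=5 → 21; n=6 → 32; n=7 → 45; n=8 → 60.
Total orbitals: 5 + 12 + 21 + 32 + 45 + 60 = 175.

175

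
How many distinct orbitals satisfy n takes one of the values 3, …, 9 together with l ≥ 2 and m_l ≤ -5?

Treat each shell separately and count matching orbitals:
n=6 → 1; n=7 → 3; n=8 → 6; n=9 → 10.
Total orbitals: 1 + 3 + 6 + 10 = 20.

20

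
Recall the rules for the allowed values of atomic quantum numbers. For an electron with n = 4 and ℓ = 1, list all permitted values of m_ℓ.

-1, 0, 1

m_ℓ takes every integer from −ℓ to +ℓ. With ℓ = 1 that gives the 3 values -1, 0, 1.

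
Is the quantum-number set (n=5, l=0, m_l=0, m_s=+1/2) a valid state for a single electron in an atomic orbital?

Valid

n = 5 is a positive integer. l = 0 satisfies 0 ≤ l ≤ n−1 = 4. m_l = 0 lies in the range −l … +l (here 0). m_s = +1/2 is one of ±1/2.
All four constraints are satisfied.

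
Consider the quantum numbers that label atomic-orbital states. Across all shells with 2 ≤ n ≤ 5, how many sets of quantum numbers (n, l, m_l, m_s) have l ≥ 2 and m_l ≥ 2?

Go shell by shell, enumerating (l, m_l) with l ≥ 2 and m_l ≥ 2:
n=3 → 1; n=4 → 3; n=5 → 6.
Orbitals: 1 + 3 + 6 = 10. Including both spin states (m_s = ±1/2) gives 2 × 10 = 20 states.

20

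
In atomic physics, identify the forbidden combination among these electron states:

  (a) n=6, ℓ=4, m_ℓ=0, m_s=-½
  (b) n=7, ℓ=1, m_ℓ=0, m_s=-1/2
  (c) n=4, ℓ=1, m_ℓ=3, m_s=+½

(c) has |m_ℓ| = 3 > ℓ = 1, violating −ℓ ≤ m_ℓ ≤ ℓ.
The remaining sets (a), (b) satisfy all four rules.

(c)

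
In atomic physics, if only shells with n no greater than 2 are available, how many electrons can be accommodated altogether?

10

Total orbitals = 1² + 2² = 5. Doubling for spin gives 10 electrons.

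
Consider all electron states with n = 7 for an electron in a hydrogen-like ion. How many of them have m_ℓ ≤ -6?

With n = 7 the allowed ℓ are 0, 1, …, 6.
Contributions: ℓ=6 → 1.
Orbitals: 1. Each orbital carries two spin states, so 1 × 2 = 2 states.

2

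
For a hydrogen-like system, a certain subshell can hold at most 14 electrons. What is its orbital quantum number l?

2(2l+1) = 14 ⇒ 2l+1 = 7 ⇒ l = 3.

l = 3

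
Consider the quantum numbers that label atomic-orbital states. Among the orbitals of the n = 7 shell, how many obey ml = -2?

5

For n = 7, l ranges over 0 … 6.
Orbitals with ml = -2, by l: l=2 → 1; l=3 → 1; l=4 → 1; l=5 → 1; l=6 → 1.
Total orbitals: 1 + 1 + 1 + 1 + 1 = 5.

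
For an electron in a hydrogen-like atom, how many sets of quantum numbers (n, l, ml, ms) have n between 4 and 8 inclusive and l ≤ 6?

Work shell by shell — for each n, count the (l, ml) pairs that satisfy l ≤ 6:
n=4 → 16; n=5 → 25; n=6 → 36; n=7 → 49; n=8 → 49.
Orbitals: 16 + 25 + 36 + 49 + 49 = 175. Including both spin states (ms = ±1/2) gives 2 × 175 = 350 states.

350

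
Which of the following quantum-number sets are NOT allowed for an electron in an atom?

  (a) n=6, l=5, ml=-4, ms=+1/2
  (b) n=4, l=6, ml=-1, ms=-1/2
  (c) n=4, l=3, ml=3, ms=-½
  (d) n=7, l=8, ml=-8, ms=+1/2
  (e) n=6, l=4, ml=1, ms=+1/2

(b) and (d)

(b) has l = 6 ≥ n = 4, violating 0 ≤ l ≤ n−1.
(d) has l = 8 ≥ n = 7, violating 0 ≤ l ≤ n−1.
The remaining sets (a), (c), (e) satisfy all four rules.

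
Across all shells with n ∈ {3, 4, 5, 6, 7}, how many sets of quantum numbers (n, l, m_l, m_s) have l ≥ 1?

Treat each shell separately and count matching orbitals:
n=3 → 8; n=4 → 15; n=5 → 24; n=6 → 35; n=7 → 48.
Orbitals: 8 + 15 + 24 + 35 + 48 = 130. Including both spin states (m_s = ±1/2) gives 2 × 130 = 260 states.

260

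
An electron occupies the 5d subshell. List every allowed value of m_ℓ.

-2, -1, 0, 1, 2

The 5d subshell has ℓ = 2, and m_ℓ takes every integer from −ℓ to +ℓ. With ℓ = 2 that gives the 5 values -2, -1, 0, 1, 2.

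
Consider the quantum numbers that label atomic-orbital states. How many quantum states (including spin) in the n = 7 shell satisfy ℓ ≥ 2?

90

The n = 7 shell has ℓ = 0 through 6; check each.
Per ℓ-value: ℓ=2 → 5; ℓ=3 → 7; ℓ=4 → 9; ℓ=5 → 11; ℓ=6 → 13.
Orbitals: 5 + 7 + 9 + 11 + 13 = 45. Each orbital carries two spin states, so 45 × 2 = 90 states.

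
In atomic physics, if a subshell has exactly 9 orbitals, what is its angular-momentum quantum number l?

l = 4 (g)

2l+1 = 9 gives l = 4.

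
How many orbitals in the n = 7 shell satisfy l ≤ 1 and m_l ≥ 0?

3

For n = 7, l ranges over 0 … 6.
Orbitals with l ≤ 1 and m_l ≥ 0, by l: l=0 → 1; l=1 → 2.
Total orbitals: 1 + 2 = 3.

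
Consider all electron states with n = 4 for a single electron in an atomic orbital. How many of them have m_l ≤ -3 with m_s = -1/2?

Contributions: l=3 → 1.
Orbitals: 1. With m_s fixed to a single value there is one state per orbital, giving 1 state.

1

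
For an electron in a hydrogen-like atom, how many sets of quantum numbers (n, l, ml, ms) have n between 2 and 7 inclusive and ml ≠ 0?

224

For each n in the range, tally the orbitals obeying ml ≠ 0:
n=2 → 2; n=3 → 6; n=4 → 12; n=5 → 20; n=6 → 30; n=7 → 42.
Orbitals: 2 + 6 + 12 + 20 + 30 + 42 = 112. Including both spin states (ms = ±1/2) gives 2 × 112 = 224 states.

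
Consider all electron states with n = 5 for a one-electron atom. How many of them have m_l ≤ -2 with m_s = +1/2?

6

The n = 5 shell has l = 0 through 4; check each.
Orbitals with m_l ≤ -2, by l: l=2 → 1; l=3 → 2; l=4 → 3.
Orbitals: 1 + 2 + 3 = 6. With m_s fixed to a single value there is one state per orbital, giving 6 states.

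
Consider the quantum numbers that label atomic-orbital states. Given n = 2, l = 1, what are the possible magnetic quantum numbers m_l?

m_l takes every integer from −l to +l. With l = 1 that gives the 3 values -1, 0, 1.

-1, 0, 1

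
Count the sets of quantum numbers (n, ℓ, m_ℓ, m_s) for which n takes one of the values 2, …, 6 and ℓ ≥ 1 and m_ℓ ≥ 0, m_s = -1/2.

50

Per-shell orbital counts meeting the constraint:
n=2 → 2; n=3 → 5; n=4 → 9; n=5 → 14; n=6 → 20.
Orbitals: 2 + 5 + 9 + 14 + 20 = 50. With m_s fixed to -1/2 there is one state per orbital, so 50 states.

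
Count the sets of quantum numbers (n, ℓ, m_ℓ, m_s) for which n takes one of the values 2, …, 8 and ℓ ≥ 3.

290

Go shell by shell, enumerating (ℓ, m_ℓ) with ℓ ≥ 3:
n=4 → 7; n=5 → 16; n=6 → 27; n=7 → 40; n=8 → 55.
Orbitals: 7 + 16 + 27 + 40 + 55 = 145. Including both spin states (m_s = ±1/2) gives 2 × 145 = 290 states.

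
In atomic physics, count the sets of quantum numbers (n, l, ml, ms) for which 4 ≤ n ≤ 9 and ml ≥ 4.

Count contributing orbitals for each principal shell:
n=5 → 1; n=6 → 3; n=7 → 6; n=8 → 10; n=9 → 15.
Orbitals: 1 + 3 + 6 + 10 + 15 = 35. Including both spin states (ms = ±1/2) gives 2 × 35 = 70 states.

70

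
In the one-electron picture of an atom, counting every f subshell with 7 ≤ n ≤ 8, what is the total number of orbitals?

14

An f subshell (l = 3) exists for every n ≥ 4, so shells n = 7, 8 each contribute one — 2 subshells.
Since each f subshell has 2·3+1 = 7 orbitals, the total is 2 × 7 = 14.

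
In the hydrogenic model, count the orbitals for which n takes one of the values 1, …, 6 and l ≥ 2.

70

For each n in the range, tally the orbitals obeying l ≥ 2:
n=3 → 5; n=4 → 12; n=5 → 21; n=6 → 32.
Total orbitals: 5 + 12 + 21 + 32 = 70.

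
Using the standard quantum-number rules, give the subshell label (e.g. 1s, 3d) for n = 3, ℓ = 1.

ℓ = 1 corresponds to the letter 'p', so the subshell is 3p.

3p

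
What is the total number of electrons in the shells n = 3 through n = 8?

Shell n has n² orbitals: 3²=9 + 4²=16 + 5²=25 + 6²=36 + 7²=49 + 8²=64 = 199 orbitals.
Two spin states per orbital: 2 × 199 = 398 electrons.

398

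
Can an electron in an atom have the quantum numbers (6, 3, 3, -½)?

n = 6 is a positive integer. l = 3 satisfies 0 ≤ l ≤ n−1 = 5. ml = 3 lies in the range −l … +l (here −3 … 3). ms = -1/2 is one of ±1/2.
All four constraints are satisfied.

Valid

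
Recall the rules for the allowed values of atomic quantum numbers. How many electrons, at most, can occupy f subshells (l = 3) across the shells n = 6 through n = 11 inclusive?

An f subshell (l = 3) exists for every n ≥ 4, so shells n = 6, 7, 8, 9, 10, 11 each contribute one — 6 subshells.
Since each f subshell holds 2(2·3+1) = 14 electrons, the total is 6 × 14 = 84.

84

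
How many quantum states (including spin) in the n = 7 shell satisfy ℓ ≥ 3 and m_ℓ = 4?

6

The n = 7 shell has ℓ = 0 through 6; check each.
Contributions: ℓ=4 → 1; ℓ=5 → 1; ℓ=6 → 1.
Orbitals: 1 + 1 + 1 = 3. Each orbital carries two spin states, so 3 × 2 = 6 states.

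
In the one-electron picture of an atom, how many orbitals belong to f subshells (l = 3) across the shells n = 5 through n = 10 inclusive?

42

An f subshell (l = 3) exists for every n ≥ 4, so shells n = 5, 6, 7, 8, 9, 10 each contribute one — 6 subshells.
Since each f subshell has 2·3+1 = 7 orbitals, the total is 6 × 7 = 42.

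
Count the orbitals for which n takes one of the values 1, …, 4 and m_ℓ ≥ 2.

Go shell by shell, enumerating (ℓ, m_ℓ) with m_ℓ ≥ 2:
n=3 → 1; n=4 → 3.
Total orbitals: 1 + 3 = 4.

4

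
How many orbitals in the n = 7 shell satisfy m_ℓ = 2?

5

Go through ℓ = 0, …, 6 (the values permitted for n = 7).
The (ℓ, m_ℓ) pairs meeting m_ℓ = 2 give: ℓ=2 → 1; ℓ=3 → 1; ℓ=4 → 1; ℓ=5 → 1; ℓ=6 → 1.
Total orbitals: 1 + 1 + 1 + 1 + 1 = 5.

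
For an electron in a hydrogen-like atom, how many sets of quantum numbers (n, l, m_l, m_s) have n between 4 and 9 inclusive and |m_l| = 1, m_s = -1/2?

66

Work shell by shell — for each n, count the (l, m_l) pairs that satisfy |m_l| = 1:
n=4 → 6; n=5 → 8; n=6 → 10; n=7 → 12; n=8 → 14; n=9 → 16.
Orbitals: 6 + 8 + 10 + 12 + 14 + 16 = 66. With m_s fixed to -1/2 there is one state per orbital, so 66 states.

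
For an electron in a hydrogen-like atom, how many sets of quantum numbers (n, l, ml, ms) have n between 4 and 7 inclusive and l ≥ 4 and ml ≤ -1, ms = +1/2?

28

Count contributing orbitals for each principal shell:
n=5 → 4; n=6 → 9; n=7 → 15.
Orbitals: 4 + 9 + 15 = 28. With ms fixed to +1/2 there is one state per orbital, so 28 states.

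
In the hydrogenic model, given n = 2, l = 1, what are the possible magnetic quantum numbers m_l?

m_l takes every integer from −l to +l. With l = 1 that gives the 3 values -1, 0, 1.

-1, 0, 1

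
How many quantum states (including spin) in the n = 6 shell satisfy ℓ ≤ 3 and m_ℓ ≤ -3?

2

With n = 6 the allowed ℓ are 0, 1, …, 5.
Per ℓ-value: ℓ=3 → 1.
Orbitals: 1. Each orbital carries two spin states, so 1 × 2 = 2 states.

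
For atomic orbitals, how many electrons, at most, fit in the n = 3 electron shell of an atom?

A shell holds 2n² electrons: 2 × 3² = 2 × 9 = 18.

18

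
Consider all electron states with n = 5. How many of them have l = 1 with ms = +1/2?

With n = 5 the allowed l are 0, 1, …, 4.
Per l-value: l=1 → 3.
Orbitals: 3. With ms fixed to a single value there is one state per orbital, giving 3 states.

3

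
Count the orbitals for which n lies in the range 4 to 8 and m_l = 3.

Work shell by shell — for each n, count the (l, m_l) pairs that satisfy m_l = 3:
n=4 → 1; n=5 → 2; n=6 → 3; n=7 → 4; n=8 → 5.
Total orbitals: 1 + 2 + 3 + 4 + 5 = 15.

15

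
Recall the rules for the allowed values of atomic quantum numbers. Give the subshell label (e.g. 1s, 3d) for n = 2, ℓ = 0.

ℓ = 0 corresponds to the letter 's', so the subshell is 2s.

2s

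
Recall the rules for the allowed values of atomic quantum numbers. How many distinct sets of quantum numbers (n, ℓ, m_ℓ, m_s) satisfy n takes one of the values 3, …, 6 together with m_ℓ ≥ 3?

20

For each n in the range, tally the orbitals obeying m_ℓ ≥ 3:
n=4 → 1; n=5 → 3; n=6 → 6.
Orbitals: 1 + 3 + 6 = 10. Including both spin states (m_s = ±1/2) gives 2 × 10 = 20 states.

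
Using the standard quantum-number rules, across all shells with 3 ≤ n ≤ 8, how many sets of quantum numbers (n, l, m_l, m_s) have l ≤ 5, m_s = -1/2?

158

Per-shell orbital counts meeting the constraint:
n=3 → 9; n=4 → 16; n=5 → 25; n=6 → 36; n=7 → 36; n=8 → 36.
Orbitals: 9 + 16 + 25 + 36 + 36 + 36 = 158. With m_s fixed to -1/2 there is one state per orbital, so 158 states.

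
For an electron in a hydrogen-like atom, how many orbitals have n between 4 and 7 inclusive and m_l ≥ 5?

4

Work shell by shell — for each n, count the (l, m_l) pairs that satisfy m_l ≥ 5:
n=6 → 1; n=7 → 3.
Total orbitals: 1 + 3 = 4.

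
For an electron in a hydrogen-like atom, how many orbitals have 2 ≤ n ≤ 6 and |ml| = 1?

Per-shell orbital counts meeting the constraint:
n=2 → 2; n=3 → 4; n=4 → 6; n=5 → 8; n=6 → 10.
Total orbitals: 2 + 4 + 6 + 8 + 10 = 30.

30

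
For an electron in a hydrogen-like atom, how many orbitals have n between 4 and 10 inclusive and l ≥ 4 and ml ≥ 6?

20

Work shell by shell — for each n, count the (l, ml) pairs that satisfy l ≥ 4 and ml ≥ 6:
n=7 → 1; n=8 → 3; n=9 → 6; n=10 → 10.
Total orbitals: 1 + 3 + 6 + 10 = 20.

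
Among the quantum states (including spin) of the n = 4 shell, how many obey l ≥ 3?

14

Go through l = 0, …, 3 (the values permitted for n = 4).
Contributions: l=3 → 7.
Orbitals: 7. Each orbital carries two spin states, so 7 × 2 = 14 states.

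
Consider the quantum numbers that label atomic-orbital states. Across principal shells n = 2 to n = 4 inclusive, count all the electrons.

58

Shell n has n² orbitals: 2²=4 + 3²=9 + 4²=16 = 29 orbitals.
Two spin states per orbital: 2 × 29 = 58 electrons.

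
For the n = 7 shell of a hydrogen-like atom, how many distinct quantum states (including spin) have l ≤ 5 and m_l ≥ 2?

20

For n = 7, l ranges over 0 … 6.
Contributions: l=2 → 1; l=3 → 2; l=4 → 3; l=5 → 4.
Orbitals: 1 + 2 + 3 + 4 = 10. Each orbital carries two spin states, so 10 × 2 = 20 states.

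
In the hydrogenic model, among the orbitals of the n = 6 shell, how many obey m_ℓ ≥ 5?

The n = 6 shell has ℓ = 0 through 5; check each.
The (ℓ, m_ℓ) pairs meeting m_ℓ ≥ 5 give: ℓ=5 → 1.
Total orbitals: 1.

1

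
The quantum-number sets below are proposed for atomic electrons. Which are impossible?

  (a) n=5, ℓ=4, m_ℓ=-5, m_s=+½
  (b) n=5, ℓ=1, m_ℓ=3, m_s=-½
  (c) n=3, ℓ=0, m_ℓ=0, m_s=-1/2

(a) and (b)

(a) has |m_ℓ| = 5 > ℓ = 4, violating −ℓ ≤ m_ℓ ≤ ℓ.
(b) has |m_ℓ| = 3 > ℓ = 1, violating −ℓ ≤ m_ℓ ≤ ℓ.
The remaining set (c) satisfies all four rules.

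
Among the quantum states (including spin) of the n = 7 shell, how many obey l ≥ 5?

With n = 7 the allowed l are 0, 1, …, 6.
The (l, m_l) pairs meeting l ≥ 5 give: l=5 → 11; l=6 → 13.
Orbitals: 11 + 13 = 24. Each orbital carries two spin states, so 24 × 2 = 48 states.

48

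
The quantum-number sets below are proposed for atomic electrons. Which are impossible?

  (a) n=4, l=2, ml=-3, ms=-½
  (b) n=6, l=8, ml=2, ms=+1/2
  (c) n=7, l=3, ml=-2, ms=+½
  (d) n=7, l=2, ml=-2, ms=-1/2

(a) has |ml| = 3 > l = 2, violating −l ≤ ml ≤ l.
(b) has l = 8 ≥ n = 6, violating 0 ≤ l ≤ n−1.
The remaining sets (c), (d) satisfy all four rules.

(a) and (b)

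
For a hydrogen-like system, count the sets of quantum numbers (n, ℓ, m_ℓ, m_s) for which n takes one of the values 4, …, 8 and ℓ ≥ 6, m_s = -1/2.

41

Go shell by shell, enumerating (ℓ, m_ℓ) with ℓ ≥ 6:
n=7 → 13; n=8 → 28.
Orbitals: 13 + 28 = 41. With m_s fixed to -1/2 there is one state per orbital, so 41 states.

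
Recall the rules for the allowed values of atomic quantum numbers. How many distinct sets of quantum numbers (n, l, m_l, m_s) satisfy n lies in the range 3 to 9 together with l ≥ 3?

For each n in the range, tally the orbitals obeying l ≥ 3:
n=4 → 7; n=5 → 16; n=6 → 27; n=7 → 40; n=8 → 55; n=9 → 72.
Orbitals: 7 + 16 + 27 + 40 + 55 + 72 = 217. Including both spin states (m_s = ±1/2) gives 2 × 217 = 434 states.

434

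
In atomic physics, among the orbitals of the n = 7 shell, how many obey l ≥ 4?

With n = 7 the allowed l are 0, 1, …, 6.
Orbitals with l ≥ 4, by l: l=4 → 9; l=5 → 11; l=6 → 13.
Total orbitals: 9 + 11 + 13 = 33.

33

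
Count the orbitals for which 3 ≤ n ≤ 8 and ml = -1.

Treat each shell separately and count matching orbitals:
n=3 → 2; n=4 → 3; n=5 → 4; n=6 → 5; n=7 → 6; n=8 → 7.
Total orbitals: 2 + 3 + 4 + 5 + 6 + 7 = 27.

27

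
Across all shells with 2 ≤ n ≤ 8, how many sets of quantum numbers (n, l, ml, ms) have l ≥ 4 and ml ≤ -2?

Per-shell orbital counts meeting the constraint:
n=5 → 3; n=6 → 7; n=7 → 12; n=8 → 18.
Orbitals: 3 + 7 + 12 + 18 = 40. Including both spin states (ms = ±1/2) gives 2 × 40 = 80 states.

80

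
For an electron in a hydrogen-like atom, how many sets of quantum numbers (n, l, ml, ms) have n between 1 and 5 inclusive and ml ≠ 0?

80

Work shell by shell — for each n, count the (l, ml) pairs that satisfy ml ≠ 0:
n=2 → 2; n=3 → 6; n=4 → 12; n=5 → 20.
Orbitals: 2 + 6 + 12 + 20 = 40. Including both spin states (ms = ±1/2) gives 2 × 40 = 80 states.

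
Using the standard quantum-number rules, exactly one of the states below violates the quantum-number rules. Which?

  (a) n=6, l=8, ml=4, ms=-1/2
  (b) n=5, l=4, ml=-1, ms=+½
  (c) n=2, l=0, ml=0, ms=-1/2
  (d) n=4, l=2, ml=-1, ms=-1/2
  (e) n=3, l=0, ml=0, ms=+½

(a)

(a) has l = 8 ≥ n = 6, violating 0 ≤ l ≤ n−1.
The remaining sets (b), (c), (d), (e) satisfy all four rules.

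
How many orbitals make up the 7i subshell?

A subshell has 2ℓ+1 orbitals; with ℓ = 6, that's 13.

13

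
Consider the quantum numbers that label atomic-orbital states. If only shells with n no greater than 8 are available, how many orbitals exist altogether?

Total orbitals = 1² + 2² + 3² + 4² + 5² + 6² + 7² + 8² = 204.

204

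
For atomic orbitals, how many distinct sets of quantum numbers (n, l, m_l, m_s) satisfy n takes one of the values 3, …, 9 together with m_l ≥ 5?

For each n in the range, tally the orbitals obeying m_l ≥ 5:
n=6 → 1; n=7 → 3; n=8 → 6; n=9 → 10.
Orbitals: 1 + 3 + 6 + 10 = 20. Including both spin states (m_s = ±1/2) gives 2 × 20 = 40 states.

40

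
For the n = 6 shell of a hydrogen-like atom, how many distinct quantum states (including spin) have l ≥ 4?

40

For n = 6, l ranges over 0 … 5.
Contributions: l=4 → 9; l=5 → 11.
Orbitals: 9 + 11 = 20. Each orbital carries two spin states, so 20 × 2 = 40 states.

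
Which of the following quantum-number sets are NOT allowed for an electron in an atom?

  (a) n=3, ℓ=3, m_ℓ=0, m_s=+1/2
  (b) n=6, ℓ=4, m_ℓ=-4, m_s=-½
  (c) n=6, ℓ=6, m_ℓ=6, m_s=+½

(a) has ℓ = 3 ≥ n = 3, violating 0 ≤ ℓ ≤ n−1.
(c) has ℓ = 6 ≥ n = 6, violating 0 ≤ ℓ ≤ n−1.
The remaining set (b) satisfies all four rules.

(a) and (c)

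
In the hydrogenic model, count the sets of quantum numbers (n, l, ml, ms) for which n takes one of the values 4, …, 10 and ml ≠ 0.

Go shell by shell, enumerating (l, ml) with ml ≠ 0:
n=4 → 12; n=5 → 20; n=6 → 30; n=7 → 42; n=8 → 56; n=9 → 72; n=10 → 90.
Orbitals: 12 + 20 + 30 + 42 + 56 + 72 + 90 = 322. Including both spin states (ms = ±1/2) gives 2 × 322 = 644 states.

644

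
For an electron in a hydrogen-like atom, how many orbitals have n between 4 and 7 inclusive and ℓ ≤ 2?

Count contributing orbitals for each principal shell:
n=4 → 9; n=5 → 9; n=6 → 9; n=7 → 9.
Total orbitals: 9 + 9 + 9 + 9 = 36.

36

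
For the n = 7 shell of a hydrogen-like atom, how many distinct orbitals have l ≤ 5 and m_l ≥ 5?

1

Go through l = 0, …, 6 (the values permitted for n = 7).
Orbitals with l ≤ 5 and m_l ≥ 5, by l: l=5 → 1.
Total orbitals: 1.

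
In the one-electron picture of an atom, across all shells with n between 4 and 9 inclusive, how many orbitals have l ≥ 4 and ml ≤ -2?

Work shell by shell — for each n, count the (l, ml) pairs that satisfy l ≥ 4 and ml ≤ -2:
n=5 → 3; n=6 → 7; n=7 → 12; n=8 → 18; n=9 → 25.
Total orbitals: 3 + 7 + 12 + 18 + 25 = 65.

65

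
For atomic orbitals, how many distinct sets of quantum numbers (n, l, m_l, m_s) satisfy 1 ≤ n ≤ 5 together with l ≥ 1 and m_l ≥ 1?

40

Count contributing orbitals for each principal shell:
n=2 → 1; n=3 → 3; n=4 → 6; n=5 → 10.
Orbitals: 1 + 3 + 6 + 10 = 20. Including both spin states (m_s = ±1/2) gives 2 × 20 = 40 states.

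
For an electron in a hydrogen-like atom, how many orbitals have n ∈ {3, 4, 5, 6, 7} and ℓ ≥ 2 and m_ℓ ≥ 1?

50

Per-shell orbital counts meeting the constraint:
n=3 → 2; n=4 → 5; n=5 → 9; n=6 → 14; n=7 → 20.
Total orbitals: 2 + 5 + 9 + 14 + 20 = 50.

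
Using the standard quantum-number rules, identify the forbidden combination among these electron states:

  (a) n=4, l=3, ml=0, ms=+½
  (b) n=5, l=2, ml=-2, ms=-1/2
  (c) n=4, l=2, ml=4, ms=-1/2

(c)

(c) has |ml| = 4 > l = 2, violating −l ≤ ml ≤ l.
The remaining sets (a), (b) satisfy all four rules.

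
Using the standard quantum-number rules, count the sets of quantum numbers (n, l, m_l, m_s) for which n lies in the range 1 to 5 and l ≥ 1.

100

Per-shell orbital counts meeting the constraint:
n=2 → 3; n=3 → 8; n=4 → 15; n=5 → 24.
Orbitals: 3 + 8 + 15 + 24 = 50. Including both spin states (m_s = ±1/2) gives 2 × 50 = 100 states.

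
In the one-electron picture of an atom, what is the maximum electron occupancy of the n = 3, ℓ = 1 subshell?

6

A subshell with ℓ = 1 has 2ℓ+1 = 3 orbitals, each holding 2 electrons (spin ±1/2), so 3 × 2 = 6.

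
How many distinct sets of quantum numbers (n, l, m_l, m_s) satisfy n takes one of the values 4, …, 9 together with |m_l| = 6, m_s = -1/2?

Go shell by shell, enumerating (l, m_l) with |m_l| = 6:
n=7 → 2; n=8 → 4; n=9 → 6.
Orbitals: 2 + 4 + 6 = 12. With m_s fixed to -1/2 there is one state per orbital, so 12 states.

12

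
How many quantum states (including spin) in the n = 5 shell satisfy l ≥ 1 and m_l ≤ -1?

For n = 5, l ranges over 0 … 4.
Orbitals with l ≥ 1 and m_l ≤ -1, by l: l=1 → 1; l=2 → 2; l=3 → 3; l=4 → 4.
Orbitals: 1 + 2 + 3 + 4 = 10. Each orbital carries two spin states, so 10 × 2 = 20 states.

20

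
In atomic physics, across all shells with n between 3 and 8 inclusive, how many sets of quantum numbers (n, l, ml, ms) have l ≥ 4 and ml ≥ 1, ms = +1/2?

50

Work shell by shell — for each n, count the (l, ml) pairs that satisfy l ≥ 4 and ml ≥ 1:
n=5 → 4; n=6 → 9; n=7 → 15; n=8 → 22.
Orbitals: 4 + 9 + 15 + 22 = 50. With ms fixed to +1/2 there is one state per orbital, so 50 states.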